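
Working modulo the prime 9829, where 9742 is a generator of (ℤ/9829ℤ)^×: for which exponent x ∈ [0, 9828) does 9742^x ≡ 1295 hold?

5809

Baby-step giant-step with m = ceil(sqrt(9828)) = 100.
Baby table (9742^j mod 9829 for j=0..99):
  0:1  1:9742  2:7569  3:40  4:6349  5:7890  6:1600  7:8235
  8:1072  9:5026  10:5043  11:3564  12:4460  13:5140  14:4954  15:1478
  16:9020  17:1580  18:146  19:6956  20:4226  21:5840  22:3028  23:1947
  24:7533  25:3172  26:9077  27:6450  28:8932  29:9236  30:2446  31:3436
  32:5767  33:9379  34:9663  35:4613  36:1658  37:3189  38:7598  39:7346
  40:9612  41:9050  42:8799  43:1149  44:8156  45:7945  46:6644  47:1883
  48:3272  49:377  50:6517  51:3103  52:5251  53:5126  54:6172  55:3631
  56:8460  57:1155  58:7634  59:4214  60:6884  61:661  62:1467  63:148
  64:6782  65:9535  66:5920  67:5897  68:7898  69:904  70:9813  71:1392
  72:6673  73:9189  74:6535  75:1537  76:3887  77:5846  78:2506  79:8045
  80:7773  81:1950  82:7272  83:6221  84:9197  85:5839  86:3115  87:4207
  88:7493  89:6652  90:1187  91:4850  92:697  93:8164  94:7249  95:8222
  96:2203  97:4919  98:4523  99:9488
Giant step factor: 9742^(-100) ≡ 3877 (mod 9829).
Scan 1295·3877^i mod 9829 for i = 0, 1, …:
  i=0: 1295   i=1: 7925   i=2: 9600   i=3: 6606
  i=4: 6917   i=5: 3697   i=6: 2587   i=7: 4219
  i=8: 1607   i=9: 8582     …   i=57: 412
  i=58: 5026
Match at i=58, j=9: x = 58·100 + 9 = 5809.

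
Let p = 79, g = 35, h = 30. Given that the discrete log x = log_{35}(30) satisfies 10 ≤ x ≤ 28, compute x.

Compute 35^10 mod 79 = 42, then multiply by 35 repeatedly:
  35^10=42  35^11=48  35^12=21  35^13=24  35^14=50
  35^15=12  35^16=25  35^17=6  35^18=52  35^19=3
  35^20=26  35^21=41  35^22=13  35^23=60  35^24=46
  35^25=30
Found 30 at exponent 25.

25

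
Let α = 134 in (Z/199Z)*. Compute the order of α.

198

The order of 134 must divide p − 1 = 198 = 2 · 3^2 · 11.
Divisors: 1, 2, 3, 6, 9, 11, 18, 22, 33, 66, 99, 198.
Check each in increasing order: 134^1 ≡ 134;  134^2 ≡ 46;  134^3 ≡ 194;  134^6 ≡ 25;  134^9 ≡ 74;  134^11 ≡ 21;  134^18 ≡ 103;  134^22 ≡ 43;  134^33 ≡ 107;  134^66 ≡ 106;  134^99 ≡ 198;  134^198 ≡ 1.
Smallest exponent giving 1 is 198.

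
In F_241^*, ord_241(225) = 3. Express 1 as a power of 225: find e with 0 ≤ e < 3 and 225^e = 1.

0

Successive powers of 225 modulo 241:
  225^0=1
So 225^0 ≡ 1 (mod 241), giving e = 0.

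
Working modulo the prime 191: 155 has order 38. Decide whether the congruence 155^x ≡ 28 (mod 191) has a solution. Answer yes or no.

no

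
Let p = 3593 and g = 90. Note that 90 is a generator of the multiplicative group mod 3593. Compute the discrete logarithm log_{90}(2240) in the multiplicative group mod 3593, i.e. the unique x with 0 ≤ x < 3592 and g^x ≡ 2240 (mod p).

Baby-step giant-step with m = ceil(sqrt(3592)) = 60.
Baby table (90^j mod 3593 for j=0..59):
  0:1  1:90  2:914  3:3214  4:1820  5:2115  6:3514  7:76
  8:3247  9:1197  10:3533  11:1786  12:2648  13:1182  14:2183  15:2448
  16:1147  17:2626  18:2795  19:40  20:7  21:630  22:2805  23:940
  24:1961  25:433  26:3040  27:532  28:1171  29:1193  30:3173  31:1723
  32:571  33:1088  34:909  35:2764  36:843  37:417  38:1600  39:280
  40:49  41:817  42:1670  43:2987  44:2948  45:3031  46:3315  47:131
  48:1011  49:1165  50:653  51:1282  52:404  53:430  54:2770  55:1383
  56:2308  57:2919  58:421  59:1960
Giant step factor: 90^(-60) ≡ 1058 (mod 3593).
Scan 2240·1058^i mod 3593 for i = 0, 1, …:
  i=0: 2240   i=1: 2133   i=2: 310   i=3: 1017
  i=4: 1679   i=5: 1440   i=6: 88   i=7: 3279
  i=8: 1937   i=9: 1336     …   i=46: 1206
  i=47: 433
Match at i=47, j=25: x = 47·60 + 25 = 2845.

2845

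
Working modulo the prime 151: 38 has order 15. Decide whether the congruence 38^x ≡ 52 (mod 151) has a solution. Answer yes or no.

⟨38⟩ has order 15; its elements mod 151 are {1, 2, 4, 8, 16, 19, 32, 38, 59, 64, 76, 85, 105, 118, 128}.
52 is not in this set.

no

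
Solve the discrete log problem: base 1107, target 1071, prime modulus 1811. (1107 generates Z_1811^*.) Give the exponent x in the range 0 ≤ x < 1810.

884

Baby-step giant-step with m = ceil(sqrt(1810)) = 43.
Baby table (1107^j mod 1811 for j=0..42):
  0:1  1:1107  2:1213  3:840  4:837  5:1138  6:1121  7:412
  8:1523  9:1731  10:179  11:754  12:1618  13:47  14:1321  15:870
  16:1449  17:1308  18:967  19:168  20:1254  21:952  22:1673  23:1169
  24:1029  25:1795  26:398  27:513  28:1048  29:1096  30:1713  31:174
  32:652  33:986  34:1280  35:758  36:613  37:1277  38:1059  39:596
  40:568  41:359  42:804
Giant step factor: 1107^(-43) ≡ 992 (mod 1811).
Scan 1071·992^i mod 1811 for i = 0, 1, …:
  i=0: 1071   i=1: 1186   i=2: 1173   i=3: 954
  i=4: 1026   i=5: 10   i=6: 865   i=7: 1477
  i=8: 85   i=9: 1014     …   i=19: 1624
  i=20: 1029
Match at i=20, j=24: x = 20·43 + 24 = 884.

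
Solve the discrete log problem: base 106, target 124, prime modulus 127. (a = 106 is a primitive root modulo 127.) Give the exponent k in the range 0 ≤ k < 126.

Baby-step giant-step with m = ceil(sqrt(126)) = 12.
Baby table (106^j mod 127 for j=0..11):
  0:1  1:106  2:60  3:10  4:44  5:92  6:100  7:59
  8:31  9:111  10:82  11:56
Giant step factor: 106^(-12) ≡ 50 (mod 127).
Scan 124·50^i mod 127 for i = 0, 1, …:
  i=0: 124   i=1: 104   i=2: 120   i=3: 31
Match at i=3, j=8: k = 3·12 + 8 = 44.

44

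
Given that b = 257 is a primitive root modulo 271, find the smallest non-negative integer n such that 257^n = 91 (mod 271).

17

Successive powers of 257 modulo 271:
  257^0=1  257^1=257  257^2=196  257^3=237  257^4=205  257^5=111
  257^6=72  257^7=76  257^8=20  257^9=262  257^10=126  257^11=133
  257^12=35  257^13=52  257^14=85  257^15=165  257^16=129  257^17=91
So 257^17 ≡ 91 (mod 271), giving n = 17.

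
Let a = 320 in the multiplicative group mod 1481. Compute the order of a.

The order of 320 must divide p − 1 = 1480 = 2^3 · 5 · 37.
Divisors: 1, 2, 4, 5, 8, 10, 20, 37, 40, 74, 148, 185, 296, 370, 740, 1480.
Check each in increasing order: 320^1 ≡ 320;  320^2 ≡ 211;  320^4 ≡ 91;  320^5 ≡ 981;  320^8 ≡ 876;  320^10 ≡ 1192;  320^20 ≡ 585;  320^37 ≡ 645;  320^40 ≡ 114;  320^74 ≡ 1345;  320^148 ≡ 724;  320^185 ≡ 465;  320^296 ≡ 1383;  320^370 ≡ 1480;  320^740 ≡ 1.
Smallest exponent giving 1 is 740.

740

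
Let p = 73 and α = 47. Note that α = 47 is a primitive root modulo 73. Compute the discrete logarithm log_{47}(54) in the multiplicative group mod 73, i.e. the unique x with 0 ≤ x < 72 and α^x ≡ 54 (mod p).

38

Baby-step giant-step with m = ceil(sqrt(72)) = 9.
Baby table (47^j mod 73 for j=0..8):
  0:1  1:47  2:19  3:17  4:69  5:31  6:70  7:5
  8:16
Giant step factor: 47^(-9) ≡ 10 (mod 73).
Scan 54·10^i mod 73 for i = 0, 1, …:
  i=0: 54   i=1: 29   i=2: 71   i=3: 53
  i=4: 19
Match at i=4, j=2: x = 4·9 + 2 = 38.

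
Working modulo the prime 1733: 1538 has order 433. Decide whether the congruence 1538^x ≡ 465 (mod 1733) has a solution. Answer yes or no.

yes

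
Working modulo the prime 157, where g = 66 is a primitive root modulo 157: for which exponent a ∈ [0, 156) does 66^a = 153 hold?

Baby-step giant-step with m = ceil(sqrt(156)) = 13.
Baby table (66^j mod 157 for j=0..12):
  0:1  1:66  2:117  3:29  4:30  5:96  6:56  7:85
  8:115  9:54  10:110  11:38  12:153
Giant step factor: 66^(-13) ≡ 22 (mod 157).
Scan 153·22^i mod 157 for i = 0, 1, …:
  i=0: 153
Match at i=0, j=12: a = 0·13 + 12 = 12.

12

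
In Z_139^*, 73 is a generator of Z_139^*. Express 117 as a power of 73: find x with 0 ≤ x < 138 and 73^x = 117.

110

Baby-step giant-step with m = ceil(sqrt(138)) = 12.
Baby table (73^j mod 139 for j=0..11):
  0:1  1:73  2:47  3:95  4:124  5:17  6:129  7:104
  8:86  9:23  10:11  11:108
Giant step factor: 73^(-12) ≡ 57 (mod 139).
Scan 117·57^i mod 139 for i = 0, 1, …:
  i=0: 117   i=1: 136   i=2: 107   i=3: 122
  i=4: 4   i=5: 89   i=6: 69   i=7: 41
  i=8: 113   i=9: 47
Match at i=9, j=2: x = 9·12 + 2 = 110.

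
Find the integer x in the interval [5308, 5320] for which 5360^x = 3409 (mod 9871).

Compute 5360^5308 mod 9871 = 2721, then multiply by 5360 repeatedly:
  5360^5308=2721  5360^5309=5093  5360^5310=5165  5360^5311=6116  5360^5312=169
  5360^5313=7579  5360^5314=4275  5360^5315=3409
Found 3409 at exponent 5315.

5315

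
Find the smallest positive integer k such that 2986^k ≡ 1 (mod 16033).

2672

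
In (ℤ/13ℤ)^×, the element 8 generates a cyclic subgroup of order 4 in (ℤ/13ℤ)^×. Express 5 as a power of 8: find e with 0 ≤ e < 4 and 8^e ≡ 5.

3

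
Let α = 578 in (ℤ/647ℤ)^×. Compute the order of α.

The order of 578 must divide p − 1 = 646 = 2 · 17 · 19.
Divisors: 1, 2, 17, 19, 34, 38, 323, 646.
Check each in increasing order: 578^1 ≡ 578;  578^2 ≡ 232;  578^17 ≡ 544;  578^19 ≡ 43;  578^34 ≡ 257;  578^38 ≡ 555;  578^323 ≡ 1.
Smallest exponent giving 1 is 323.

323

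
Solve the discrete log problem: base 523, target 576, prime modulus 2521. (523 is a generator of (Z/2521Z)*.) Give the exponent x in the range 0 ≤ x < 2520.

Baby-step giant-step with m = ceil(sqrt(2520)) = 51.
Baby table (523^j mod 2521 for j=0..50):
  0:1  1:523  2:1261  3:1522  4:1891  5:761  6:2206  7:1641
  8:1103  9:2081  10:1812  11:2301  12:906  13:2411  14:453  15:2466
  16:1487  17:1233  18:2004  19:1877  20:1002  21:2199  22:501  23:2360
  24:1511  25:1180  26:2016  27:590  28:1008  29:295  30:504  31:1408
  32:252  33:704  34:126  35:352  36:63  37:176  38:1292  39:88
  40:646  41:44  42:323  43:22  44:1422  45:11  46:711  47:1266
  48:1616  49:633  50:808
Giant step factor: 523^(-51) ≡ 1605 (mod 2521).
Scan 576·1605^i mod 2521 for i = 0, 1, …:
  i=0: 576   i=1: 1794   i=2: 388   i=3: 53
  i=4: 1872   i=5: 2049   i=6: 1261
Match at i=6, j=2: x = 6·51 + 2 = 308.

308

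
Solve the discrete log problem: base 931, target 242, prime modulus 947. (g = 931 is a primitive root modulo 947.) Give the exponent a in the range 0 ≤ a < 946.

Baby-step giant-step with m = ceil(sqrt(946)) = 31.
Baby table (931^j mod 947 for j=0..30):
  0:1  1:931  2:256  3:639  4:193  5:700  6:164  7:217
  8:316  9:626  10:401  11:213  12:380  13:549  14:686  15:388
  16:421  17:840  18:765  19:71  20:758  21:183  22:860  23:445
  24:456  25:280  26:255  27:655  28:884  29:61  30:918
Giant step factor: 931^(-31) ≡ 598 (mod 947).
Scan 242·598^i mod 947 for i = 0, 1, …:
  i=0: 242   i=1: 772   i=2: 467   i=3: 848
  i=4: 459   i=5: 799   i=6: 514   i=7: 544
  i=8: 491   i=9: 48     …   i=23: 152
  i=24: 931
Match at i=24, j=1: a = 24·31 + 1 = 745.

745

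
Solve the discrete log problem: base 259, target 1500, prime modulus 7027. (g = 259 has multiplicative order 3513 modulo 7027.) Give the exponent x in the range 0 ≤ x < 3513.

3073

Baby-step giant-step with m = ceil(sqrt(3513)) = 60.
Baby table (259^j mod 7027 for j=0..59):
  0:1  1:259  2:3838  3:3235  4:1652  5:6248  6:2022  7:3700
  8:2628  9:6060  10:2519  11:5937  12:5797  13:4672  14:1404  15:5259
  16:5870  17:2498  18:498  19:2496  20:7007  21:1847  22:537  23:5570
  24:2095  25:1526  26:1722  27:3297  28:3656  29:5286  30:5836  31:719
  32:3519  33:4938  34:28  35:225  36:2059  37:6256  38:4094  39:6296
  40:400  41:5222  42:3314  43:1032  44:262  45:4615  46:695  47:4330
  48:4177  49:6712  50:2739  51:6701  52:6917  53:6645  54:6467  55:2527
  56:982  57:1366  58:2444  59:566
Giant step factor: 259^(-60) ≡ 3481 (mod 7027).
Scan 1500·3481^i mod 7027 for i = 0, 1, …:
  i=0: 1500   i=1: 439   i=2: 3300   i=3: 5182
  i=4: 233   i=5: 2968   i=6: 1918   i=7: 908
  i=8: 5625   i=9: 3403     …   i=50: 613
  i=51: 4672
Match at i=51, j=13: x = 51·60 + 13 = 3073.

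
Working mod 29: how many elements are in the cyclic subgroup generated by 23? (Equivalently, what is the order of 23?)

The order of 23 must divide p − 1 = 28 = 2^2 · 7.
Divisors: 1, 2, 4, 7, 14, 28.
Check each in increasing order: 23^1 ≡ 23;  23^2 ≡ 7;  23^4 ≡ 20;  23^7 ≡ 1.
Smallest exponent giving 1 is 7.

7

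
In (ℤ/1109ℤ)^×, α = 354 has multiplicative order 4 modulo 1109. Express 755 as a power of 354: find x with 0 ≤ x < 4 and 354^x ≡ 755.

3

Successive powers of 354 modulo 1109:
  354^0=1  354^1=354  354^2=1108  354^3=755
So 354^3 ≡ 755 (mod 1109), giving x = 3.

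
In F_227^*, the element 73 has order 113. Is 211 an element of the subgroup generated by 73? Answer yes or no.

no

211 ∈ ⟨73⟩ iff 211^113 ≡ 1 (mod 227), since |⟨73⟩| = 113.
211^113 mod 227 = 226.
Since 226 ≠ 1, 211 does not lie in the subgroup.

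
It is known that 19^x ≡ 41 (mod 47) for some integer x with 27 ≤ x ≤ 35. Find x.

Compute 19^27 mod 47 = 10, then multiply by 19 repeatedly:
  19^27=10  19^28=2  19^29=38  19^30=17  19^31=41
Found 41 at exponent 31.

31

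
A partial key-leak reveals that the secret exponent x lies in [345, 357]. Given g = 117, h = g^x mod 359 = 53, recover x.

347

Compute 117^345 mod 359 = 215, then multiply by 117 repeatedly:
  117^345=215  117^346=25  117^347=53
Found 53 at exponent 347.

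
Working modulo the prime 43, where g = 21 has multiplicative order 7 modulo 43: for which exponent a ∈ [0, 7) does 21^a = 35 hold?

Successive powers of 21 modulo 43:
  21^0=1  21^1=21  21^2=11  21^3=16  21^4=35
So 21^4 ≡ 35 (mod 43), giving a = 4.

4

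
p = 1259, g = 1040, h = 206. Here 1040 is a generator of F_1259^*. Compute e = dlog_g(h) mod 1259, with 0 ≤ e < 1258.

876

Baby-step giant-step with m = ceil(sqrt(1258)) = 36.
Baby table (1040^j mod 1259 for j=0..35):
  0:1  1:1040  2:119  3:378  4:312  5:917  6:617  7:849
  8:401  9:311  10:1136  11:498  12:471  13:89  14:653  15:519
  16:908  17:70  18:1037  19:776  20:21  21:437  22:1240  23:384
  24:257  25:372  26:367  27:203  28:867  29:236  30:1194  31:386
  32:1078  33:610  34:1123  35:827
Giant step factor: 1040^(-36) ≡ 172 (mod 1259).
Scan 206·172^i mod 1259 for i = 0, 1, …:
  i=0: 206   i=1: 180   i=2: 744   i=3: 809
  i=4: 658   i=5: 1125   i=6: 873   i=7: 335
  i=8: 965   i=9: 1051     …   i=23: 581
  i=24: 471
Match at i=24, j=12: e = 24·36 + 12 = 876.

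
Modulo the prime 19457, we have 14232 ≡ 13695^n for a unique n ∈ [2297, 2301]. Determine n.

2300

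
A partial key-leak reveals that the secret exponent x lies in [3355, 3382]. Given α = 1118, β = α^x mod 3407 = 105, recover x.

3357

Compute 1118^3355 mod 3407 = 1531, then multiply by 1118 repeatedly:
  1118^3355=1531  1118^3356=1344  1118^3357=105
Found 105 at exponent 3357.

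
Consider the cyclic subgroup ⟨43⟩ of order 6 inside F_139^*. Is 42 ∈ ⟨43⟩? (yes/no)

yes

⟨43⟩ has order 6; its elements mod 139 are {1, 42, 43, 96, 97, 138}.
42 is in this set.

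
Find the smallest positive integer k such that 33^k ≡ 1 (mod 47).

The order of 33 must divide p − 1 = 46 = 2 · 23.
Divisors: 1, 2, 23, 46.
Check each in increasing order: 33^1 ≡ 33;  33^2 ≡ 8;  33^23 ≡ 46;  33^46 ≡ 1.
Smallest exponent giving 1 is 46.

46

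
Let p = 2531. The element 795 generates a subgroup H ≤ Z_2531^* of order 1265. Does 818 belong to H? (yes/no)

no

818 ∈ ⟨795⟩ iff 818^1265 ≡ 1 (mod 2531), since |⟨795⟩| = 1265.
818^1265 mod 2531 = 2530.
Since 2530 ≠ 1, 818 does not lie in the subgroup.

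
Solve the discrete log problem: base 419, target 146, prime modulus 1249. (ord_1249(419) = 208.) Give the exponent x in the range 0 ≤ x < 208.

96

Baby-step giant-step with m = ceil(sqrt(208)) = 15.
Baby table (419^j mod 1249 for j=0..14):
  0:1  1:419  2:701  3:204  4:544  5:618  6:399  7:1064
  8:1172  9:211  10:979  11:529  12:578  13:1125  14:502
Giant step factor: 419^(-15) ≡ 1054 (mod 1249).
Scan 146·1054^i mod 1249 for i = 0, 1, …:
  i=0: 146   i=1: 257   i=2: 1094   i=3: 249
  i=4: 156   i=5: 805   i=6: 399
Match at i=6, j=6: x = 6·15 + 6 = 96.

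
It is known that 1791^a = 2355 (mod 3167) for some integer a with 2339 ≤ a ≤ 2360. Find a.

2345

Compute 1791^2339 mod 3167 = 2625, then multiply by 1791 repeatedly:
  1791^2339=2625  1791^2340=1547  1791^2341=2719  1791^2342=2050  1791^2343=997
  1791^2344=2606  1791^2345=2355
Found 2355 at exponent 2345.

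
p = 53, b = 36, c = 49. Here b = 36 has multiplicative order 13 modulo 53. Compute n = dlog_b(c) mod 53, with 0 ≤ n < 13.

8

Successive powers of 36 modulo 53:
  36^0=1  36^1=36  36^2=24  36^3=16  36^4=46  36^5=13
  36^6=44  36^7=47  36^8=49
So 36^8 ≡ 49 (mod 53), giving n = 8.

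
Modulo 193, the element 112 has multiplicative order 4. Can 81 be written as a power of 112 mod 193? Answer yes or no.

yes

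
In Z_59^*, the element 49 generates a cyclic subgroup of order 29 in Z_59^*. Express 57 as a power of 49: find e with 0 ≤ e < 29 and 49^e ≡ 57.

25

Successive powers of 49 modulo 59:
  49^0=1  49^1=49  49^2=41  49^3=3  49^4=29  49^5=5
  49^6=9  49^7=28  49^8=15  49^9=27  49^10=25  49^11=45
  49^12=22  49^13=16  49^14=17  49^15=7  49^16=48  49^17=51
  49^18=21  49^19=26  49^20=35  49^21=4  49^22=19  49^23=46
  49^24=12  49^25=57
So 49^25 ≡ 57 (mod 59), giving e = 25.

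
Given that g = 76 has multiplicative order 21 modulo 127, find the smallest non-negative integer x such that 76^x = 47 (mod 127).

Successive powers of 76 modulo 127:
  76^0=1  76^1=76  76^2=61  76^3=64  76^4=38  76^5=94
  76^6=32  76^7=19  76^8=47
So 76^8 ≡ 47 (mod 127), giving x = 8.

8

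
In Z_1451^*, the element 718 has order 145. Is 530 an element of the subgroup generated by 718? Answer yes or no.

yes

530 ∈ ⟨718⟩ iff 530^145 ≡ 1 (mod 1451), since |⟨718⟩| = 145.
530^145 mod 1451 = 1.
Since 1 = 1, 530 lies in the subgroup.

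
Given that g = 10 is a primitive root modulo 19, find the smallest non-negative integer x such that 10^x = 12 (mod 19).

Successive powers of 10 modulo 19:
  10^0=1  10^1=10  10^2=5  10^3=12
So 10^3 ≡ 12 (mod 19), giving x = 3.

3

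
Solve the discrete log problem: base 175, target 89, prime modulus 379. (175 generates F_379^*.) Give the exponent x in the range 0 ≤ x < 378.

137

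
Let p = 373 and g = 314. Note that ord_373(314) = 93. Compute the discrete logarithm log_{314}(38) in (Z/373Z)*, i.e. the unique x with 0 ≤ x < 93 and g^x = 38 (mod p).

49

Baby-step giant-step with m = ceil(sqrt(93)) = 10.
Baby table (314^j mod 373 for j=0..9):
  0:1  1:314  2:124  3:144  4:83  5:325  6:221  7:16
  8:175  9:119
Giant step factor: 314^(-10) ≡ 130 (mod 373).
Scan 38·130^i mod 373 for i = 0, 1, …:
  i=0: 38   i=1: 91   i=2: 267   i=3: 21
  i=4: 119
Match at i=4, j=9: x = 4·10 + 9 = 49.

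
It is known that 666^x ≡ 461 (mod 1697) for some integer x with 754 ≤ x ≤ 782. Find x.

767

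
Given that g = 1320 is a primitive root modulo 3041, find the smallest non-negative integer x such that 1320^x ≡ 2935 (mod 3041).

Baby-step giant-step with m = ceil(sqrt(3040)) = 56.
Baby table (1320^j mod 3041 for j=0..55):
  0:1  1:1320  2:2948  3:1921  4:2567  5:766  6:1508  7:1746
  8:2683  9:1836  10:2884  11:2589  12:2437  13:2503  14:1434  15:1378
  16:442  17:2609  18:1468  19:643  20:321  21:1021  22:557  23:2359
  24:2937  25:2606  26:549  27:922  28:640  29:2443  30:1300  31:876
  32:740  33:639  34:1123  35:1393  36:1996  37:1214  38:2914  39:2656
  40:2688  41:2354  42:2419  43:30  44:67  45:251  46:2892  47:985
  48:1693  49:2666  50:683  51:1424  52:342  53:1372  54:1645  55:126
Giant step factor: 1320^(-56) ≡ 1353 (mod 3041).
Scan 2935·1353^i mod 3041 for i = 0, 1, …:
  i=0: 2935   i=1: 2550   i=2: 1656   i=3: 2392
  i=4: 752   i=5: 1762   i=6: 2883   i=7: 2137
  i=8: 2411   i=9: 2131     …   i=37: 446
  i=38: 1320
Match at i=38, j=1: x = 38·56 + 1 = 2129.

2129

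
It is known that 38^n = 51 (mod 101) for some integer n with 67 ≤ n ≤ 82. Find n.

67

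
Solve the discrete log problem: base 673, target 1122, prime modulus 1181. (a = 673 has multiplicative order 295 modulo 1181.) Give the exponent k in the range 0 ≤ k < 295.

181

Baby-step giant-step with m = ceil(sqrt(295)) = 18.
Baby table (673^j mod 1181 for j=0..17):
  0:1  1:673  2:606  3:393  4:1126  5:777  6:919  7:824
  8:663  9:962  10:238  11:739  12:146  13:235  14:1082  15:690
  16:237  17:66
Giant step factor: 673^(-18) ≡ 362 (mod 1181).
Scan 1122·362^i mod 1181 for i = 0, 1, …:
  i=0: 1122   i=1: 1081   i=2: 411   i=3: 1157
  i=4: 760   i=5: 1128   i=6: 891   i=7: 129
  i=8: 639   i=9: 1023   i=10: 673
Match at i=10, j=1: k = 10·18 + 1 = 181.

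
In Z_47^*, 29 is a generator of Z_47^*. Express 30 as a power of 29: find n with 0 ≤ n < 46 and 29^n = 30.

Baby-step giant-step with m = ceil(sqrt(46)) = 7.
Baby table (29^j mod 47 for j=0..6):
  0:1  1:29  2:42  3:43  4:25  5:20  6:16
Giant step factor: 29^(-7) ≡ 39 (mod 47).
Scan 30·39^i mod 47 for i = 0, 1, …:
  i=0: 30   i=1: 42
Match at i=1, j=2: n = 1·7 + 2 = 9.

9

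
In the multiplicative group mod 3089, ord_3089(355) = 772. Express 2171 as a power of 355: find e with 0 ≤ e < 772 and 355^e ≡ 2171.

210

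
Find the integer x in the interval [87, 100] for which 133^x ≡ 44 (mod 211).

Compute 133^87 mod 211 = 86, then multiply by 133 repeatedly:
  133^87=86  133^88=44
Found 44 at exponent 88.

88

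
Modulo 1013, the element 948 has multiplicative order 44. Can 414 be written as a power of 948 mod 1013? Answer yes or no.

414 ∈ ⟨948⟩ iff 414^44 ≡ 1 (mod 1013), since |⟨948⟩| = 44.
414^44 mod 1013 = 259.
Since 259 ≠ 1, 414 does not lie in the subgroup.

no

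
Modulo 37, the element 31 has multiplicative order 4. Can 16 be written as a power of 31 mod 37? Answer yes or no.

16 ∈ ⟨31⟩ iff 16^4 ≡ 1 (mod 37), since |⟨31⟩| = 4.
16^4 mod 37 = 9.
Since 9 ≠ 1, 16 does not lie in the subgroup.

no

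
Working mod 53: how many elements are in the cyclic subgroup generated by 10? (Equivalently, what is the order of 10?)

The order of 10 must divide p − 1 = 52 = 2^2 · 13.
Divisors: 1, 2, 4, 13, 26, 52.
Check each in increasing order: 10^1 ≡ 10;  10^2 ≡ 47;  10^4 ≡ 36;  10^13 ≡ 1.
Smallest exponent giving 1 is 13.

13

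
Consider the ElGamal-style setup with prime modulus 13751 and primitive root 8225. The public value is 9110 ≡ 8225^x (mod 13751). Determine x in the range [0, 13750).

Baby-step giant-step with m = ceil(sqrt(13750)) = 118.
Baby table (8225^j mod 13751 for j=0..117):
  0:1  1:8225  2:9456  3:13695  4:6934  5:6753  6:3136  7:10475
  8:6860  9:3147  10:4693  11:868  12:2531  13:12212  14:6396  15:9525
  16:3678  17:13101  18:2889  19:297  20:8898  21:3228  22:10870  23:10499
  24:11746  25:10075  26:3349  27:2272  28:13342  29:4970  30:10278  31:9153
  32:10451  33:1974  34:9970  35:6037  36:13215  37:5471  38:5703  39:2514
  40:9897  41:10656  42:10477  43:9559  44:8308  45:4581  46:985  47:2286
  48:4733  49:13595  50:9494  51:9972  52:8736  53:4625  54:5359  55:5820
  56:2269  57:2418  58:4104  59:10446  60:2102  61:3943  62:6317  63:6047
  64:12959  65:3774  66:5143  67:3099  68:8672  69:763  70:5219  71:9404
  72:12276  73:10258  74:9665  75:94  76:3094  77:8800  78:8487  79:5499
  80:2236  81:6013  82:8329  83:12294  84:7047  85:1110  86:12837  87:4147
  88:6595  89:9931  90:1535  91:1957  92:7655  93:10297  94:416  95:11352
  96:910  97:4206  98:10585  99:4044  100:11982  101:12284  102:7303  103:2807
  104:13397  105:3562  106:7820  107:6073  108:6793  109:2112  110:3687  111:4620
  112:5487  113:13544  114:2549  115:9001  116:11592  117:8517
Giant step factor: 8225^(-118) ≡ 840 (mod 13751).
Scan 9110·840^i mod 13751 for i = 0, 1, …:
  i=0: 9110   i=1: 6844   i=2: 1042   i=3: 8967
  i=4: 10483   i=5: 5080   i=6: 4390   i=7: 2332
  i=8: 6238   i=9: 789     …   i=104: 10896
  i=105: 8225
Match at i=105, j=1: x = 105·118 + 1 = 12391.

12391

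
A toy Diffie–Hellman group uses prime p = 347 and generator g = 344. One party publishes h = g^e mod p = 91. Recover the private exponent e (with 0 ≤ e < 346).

255

Baby-step giant-step with m = ceil(sqrt(346)) = 19.
Baby table (344^j mod 347 for j=0..18):
  0:1  1:344  2:9  3:320  4:81  5:104  6:35  7:242
  8:315  9:96  10:59  11:170  12:184  13:142  14:268  15:237
  16:330  17:51  18:194
Giant step factor: 344^(-19) ≡ 189 (mod 347).
Scan 91·189^i mod 347 for i = 0, 1, …:
  i=0: 91   i=1: 196   i=2: 262   i=3: 244
  i=4: 312   i=5: 325   i=6: 6   i=7: 93
  i=8: 227   i=9: 222   i=10: 318   i=11: 71
  i=12: 233   i=13: 315
Match at i=13, j=8: e = 13·19 + 8 = 255.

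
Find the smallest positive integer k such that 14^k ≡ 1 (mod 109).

108

The order of 14 must divide p − 1 = 108 = 2^2 · 3^3.
Divisors: 1, 2, 3, 4, 6, 9, 12, 18, 27, 36, 54, 108.
Check each in increasing order: 14^1 ≡ 14;  14^2 ≡ 87;  14^3 ≡ 19;  14^4 ≡ 48;  14^6 ≡ 34;  14^9 ≡ 101;  14^12 ≡ 66;  14^18 ≡ 64;  14^27 ≡ 33;  14^36 ≡ 63;  14^54 ≡ 108;  14^108 ≡ 1.
Smallest exponent giving 1 is 108.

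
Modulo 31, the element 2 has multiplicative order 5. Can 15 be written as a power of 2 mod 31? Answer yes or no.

no

⟨2⟩ has order 5; its elements mod 31 are {1, 2, 4, 8, 16}.
15 is not in this set.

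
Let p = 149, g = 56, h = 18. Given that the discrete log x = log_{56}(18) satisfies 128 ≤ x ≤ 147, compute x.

139

Compute 56^128 mod 149 = 25, then multiply by 56 repeatedly:
  56^128=25  56^129=59  56^130=26  56^131=115  56^132=33
  56^133=60  56^134=82  56^135=122  56^136=127  56^137=109
  56^138=144  56^139=18
Found 18 at exponent 139.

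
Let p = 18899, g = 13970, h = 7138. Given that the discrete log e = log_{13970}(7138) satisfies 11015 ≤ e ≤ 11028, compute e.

11025

Compute 13970^11015 mod 18899 = 8598, then multiply by 13970 repeatedly:
  13970^11015=8598  13970^11016=10915  13970^11017=5418  13970^11018=17864  13970^11019=17684
  13970^11020=16651  13970^11021=5578  13970^11022=4083  13970^11023=2328  13970^11024=15880
  13970^11025=7138
Found 7138 at exponent 11025.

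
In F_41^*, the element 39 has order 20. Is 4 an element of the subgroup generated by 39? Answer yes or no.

⟨39⟩ has order 20; its elements mod 41 are {1, 2, 4, 5, 8, 9, 10, 16, 18, 20, 21, 23, 25, 31, 32, 33, 36, 37, 39, 40}.
4 is in this set.

yes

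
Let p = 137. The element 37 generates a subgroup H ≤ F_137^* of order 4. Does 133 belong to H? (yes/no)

⟨37⟩ has order 4; its elements mod 137 are {1, 37, 100, 136}.
133 is not in this set.

no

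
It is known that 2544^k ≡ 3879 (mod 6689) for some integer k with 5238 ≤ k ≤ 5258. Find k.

Compute 2544^5238 mod 6689 = 4287, then multiply by 2544 repeatedly:
  2544^5238=4287  2544^5239=3058  2544^5240=245  2544^5241=1203  2544^5242=3559
  2544^5243=3879
Found 3879 at exponent 5243.

5243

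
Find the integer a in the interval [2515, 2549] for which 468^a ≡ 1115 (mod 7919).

Compute 468^2515 mod 7919 = 1610, then multiply by 468 repeatedly:
  468^2515=1610  468^2516=1175  468^2517=3489  468^2518=1538  468^2519=7074
  468^2520=490  468^2521=7588  468^2522=3472  468^2523=1501  468^2524=5596
  468^2525=5658  468^2526=2998  468^2527=1401  468^2528=6310  468^2529=7212
  468^2530=1722  468^2531=6077  468^2532=1115
Found 1115 at exponent 2532.

2532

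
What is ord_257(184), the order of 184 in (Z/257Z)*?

64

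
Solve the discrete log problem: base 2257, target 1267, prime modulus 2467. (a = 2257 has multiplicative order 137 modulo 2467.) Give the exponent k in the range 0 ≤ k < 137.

59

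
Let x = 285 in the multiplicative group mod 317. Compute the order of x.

The order of 285 must divide p − 1 = 316 = 2^2 · 79.
Divisors: 1, 2, 4, 79, 158, 316.
Check each in increasing order: 285^1 ≡ 285;  285^2 ≡ 73;  285^4 ≡ 257;  285^79 ≡ 114;  285^158 ≡ 316;  285^316 ≡ 1.
Smallest exponent giving 1 is 316.

316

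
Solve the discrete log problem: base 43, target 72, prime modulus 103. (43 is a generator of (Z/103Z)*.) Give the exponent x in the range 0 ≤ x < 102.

12

Successive powers of 43 modulo 103:
  43^0=1  43^1=43  43^2=98  43^3=94  43^4=25  43^5=45
  43^6=81  43^7=84  43^8=7  43^9=95  43^10=68  43^11=40
  43^12=72
So 43^12 ≡ 72 (mod 103), giving x = 12.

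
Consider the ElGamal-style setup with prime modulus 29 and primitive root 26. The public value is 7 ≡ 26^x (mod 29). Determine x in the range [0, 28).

8

Successive powers of 26 modulo 29:
  26^0=1  26^1=26  26^2=9  26^3=2  26^4=23  26^5=18
  26^6=4  26^7=17  26^8=7
So 26^8 ≡ 7 (mod 29), giving x = 8.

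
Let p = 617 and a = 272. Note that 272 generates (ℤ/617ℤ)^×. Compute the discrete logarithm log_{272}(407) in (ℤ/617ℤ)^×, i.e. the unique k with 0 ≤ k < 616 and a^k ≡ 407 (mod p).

368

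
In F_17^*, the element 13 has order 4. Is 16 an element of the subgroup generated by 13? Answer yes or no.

yes

16 ∈ ⟨13⟩ iff 16^4 ≡ 1 (mod 17), since |⟨13⟩| = 4.
16^4 mod 17 = 1.
Since 1 = 1, 16 lies in the subgroup.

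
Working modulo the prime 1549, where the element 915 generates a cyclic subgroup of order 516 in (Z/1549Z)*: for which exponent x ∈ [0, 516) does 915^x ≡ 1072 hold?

101

Baby-step giant-step with m = ceil(sqrt(516)) = 23.
Baby table (915^j mod 1549 for j=0..22):
  0:1  1:915  2:765  3:1376  4:1252  5:869  6:498  7:264
  8:1465  9:590  10:798  11:591  12:164  13:1356  14:1540  15:1059
  16:860  17:8  18:1124  19:1473  20:165  21:722  22:756
Giant step factor: 915^(-23) ≡ 1292 (mod 1549).
Scan 1072·1292^i mod 1549 for i = 0, 1, …:
  i=0: 1072   i=1: 218   i=2: 1287   i=3: 727
  i=4: 590
Match at i=4, j=9: x = 4·23 + 9 = 101.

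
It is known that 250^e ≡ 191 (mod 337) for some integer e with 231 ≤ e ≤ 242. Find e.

231

Compute 250^231 mod 337 = 191, then multiply by 250 repeatedly:
  250^231=191
Found 191 at exponent 231.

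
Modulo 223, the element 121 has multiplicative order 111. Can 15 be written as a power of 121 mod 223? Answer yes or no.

15 ∈ ⟨121⟩ iff 15^111 ≡ 1 (mod 223), since |⟨121⟩| = 111.
15^111 mod 223 = 1.
Since 1 = 1, 15 lies in the subgroup.

yes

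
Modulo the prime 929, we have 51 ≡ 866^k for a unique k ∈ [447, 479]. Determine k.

Compute 866^447 mod 929 = 498, then multiply by 866 repeatedly:
  866^447=498  866^448=212  866^449=579  866^450=683  866^451=634
  866^452=5  866^453=614  866^454=336  866^455=199  866^456=469
  866^457=181  866^458=674  866^459=272  866^460=515  866^461=70
  866^462=235  866^463=59  866^464=928  866^465=63  866^466=676
  866^467=146  866^468=92  866^469=707  866^470=51
Found 51 at exponent 470.

470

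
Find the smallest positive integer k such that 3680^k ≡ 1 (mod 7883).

3941

The order of 3680 must divide p − 1 = 7882 = 2 · 7 · 563.
Divisors: 1, 2, 7, 14, 563, 1126, 3941, 7882.
Check each in increasing order: 3680^1 ≡ 3680;  3680^2 ≡ 7289;  3680^7 ≡ 408;  3680^14 ≡ 921;  3680^563 ≡ 3529;  3680^1126 ≡ 6584;  3680^3941 ≡ 1.
Smallest exponent giving 1 is 3941.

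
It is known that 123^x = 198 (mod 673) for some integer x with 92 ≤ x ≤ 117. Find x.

107

Compute 123^92 mod 673 = 39, then multiply by 123 repeatedly:
  123^92=39  123^93=86  123^94=483  123^95=185  123^96=546
  123^97=531  123^98=32  123^99=571  123^100=241  123^101=31
  123^102=448  123^103=591  123^104=9  123^105=434  123^106=215
  123^107=198
Found 198 at exponent 107.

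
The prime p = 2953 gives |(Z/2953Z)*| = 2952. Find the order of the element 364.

738

The order of 364 must divide p − 1 = 2952 = 2^3 · 3^2 · 41.
Divisors: 1, 2, 3, 4, 6, 8, 9, 12, 18, 24, 36, 41, 72, 82, 123, 164, 246, 328, 369, 492, 738, 984, 1476, 2952.
Check each in increasing order: 364^1 ≡ 364;  364^2 ≡ 2564;  364^3 ≡ 148;  364^4 ≡ 718;  364^6 ≡ 1233;  364^8 ≡ 1702;  364^9 ≡ 2351;  364^12 ≡ 2447;  364^18 ≡ 2138;  364^24 ≡ 2078;  364^36 ≡ 2753;  364^41 ≡ 653;  364^72 ≡ 1611;  364^82 ≡ 1177;  364^123 ≡ 801;  364^164 ≡ 372;  364^246 ≡ 800;  364^328 ≡ 2546;  364^369 ≡ 2952;  364^492 ≡ 2152;  364^738 ≡ 1.
Smallest exponent giving 1 is 738.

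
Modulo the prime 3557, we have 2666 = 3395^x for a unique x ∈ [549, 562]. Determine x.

Compute 3395^549 mod 3557 = 2733, then multiply by 3395 repeatedly:
  3395^549=2733  3395^550=1879  3395^551=1504  3395^552=1785  3395^553=2504
  3395^554=3407  3395^555=2958  3395^556=999  3395^557=1784  3395^558=2666
Found 2666 at exponent 558.

558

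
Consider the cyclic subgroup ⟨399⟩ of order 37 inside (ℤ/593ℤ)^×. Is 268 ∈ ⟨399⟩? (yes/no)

268 ∈ ⟨399⟩ iff 268^37 ≡ 1 (mod 593), since |⟨399⟩| = 37.
268^37 mod 593 = 209.
Since 209 ≠ 1, 268 does not lie in the subgroup.

no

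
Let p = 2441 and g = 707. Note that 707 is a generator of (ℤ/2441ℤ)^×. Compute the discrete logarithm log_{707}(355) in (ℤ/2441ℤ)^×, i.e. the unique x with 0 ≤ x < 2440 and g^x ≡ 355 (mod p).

1740

Baby-step giant-step with m = ceil(sqrt(2440)) = 50.
Baby table (707^j mod 2441 for j=0..49):
  0:1  1:707  2:1885  3:2350  4:1570  5:1776  6:958  7:1149
  8:1931  9:698  10:404  11:31  12:2389  13:2292  14:2061  15:2291
  16:1354  17:406  18:1445  19:1277  20:2110  21:319  22:961  23:829
  24:263  25:425  26:232  27:477  28:381  29:857  30:531  31:1944
  32:125  33:499  34:1289  35:830  36:970  37:2310  38:141  39:2047
  40:2157  41:1815  42:1680  43:1434  44:823  45:903  46:1320  47:778
  48:821  49:1930
Giant step factor: 707^(-50) ≡ 1356 (mod 2441).
Scan 355·1356^i mod 2441 for i = 0, 1, …:
  i=0: 355   i=1: 503   i=2: 1029   i=3: 1513
  i=4: 1188   i=5: 2309   i=6: 1642   i=7: 360
  i=8: 2401   i=9: 1903     …   i=33: 115
  i=34: 2157
Match at i=34, j=40: x = 34·50 + 40 = 1740.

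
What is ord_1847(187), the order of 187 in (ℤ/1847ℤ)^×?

The order of 187 must divide p − 1 = 1846 = 2 · 13 · 71.
Divisors: 1, 2, 13, 26, 71, 142, 923, 1846.
Check each in increasing order: 187^1 ≡ 187;  187^2 ≡ 1723;  187^13 ≡ 1328;  187^26 ≡ 1546;  187^71 ≡ 1047;  187^142 ≡ 938;  187^923 ≡ 1846;  187^1846 ≡ 1.
Smallest exponent giving 1 is 1846.

1846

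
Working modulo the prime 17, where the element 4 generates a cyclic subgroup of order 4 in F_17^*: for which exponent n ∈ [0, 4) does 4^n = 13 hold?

3

Successive powers of 4 modulo 17:
  4^0=1  4^1=4  4^2=16  4^3=13
So 4^3 ≡ 13 (mod 17), giving n = 3.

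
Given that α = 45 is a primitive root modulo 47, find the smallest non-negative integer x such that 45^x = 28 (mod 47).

Successive powers of 45 modulo 47:
  45^0=1  45^1=45  45^2=4  45^3=39  45^4=16  45^5=15
  45^6=17  45^7=13  45^8=21  45^9=5  45^10=37  45^11=20
  45^12=7  45^13=33  45^14=28
So 45^14 ≡ 28 (mod 47), giving x = 14.

14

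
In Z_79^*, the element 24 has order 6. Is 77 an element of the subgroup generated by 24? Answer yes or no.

no

⟨24⟩ has order 6; its elements mod 79 are {1, 23, 24, 55, 56, 78}.
77 is not in this set.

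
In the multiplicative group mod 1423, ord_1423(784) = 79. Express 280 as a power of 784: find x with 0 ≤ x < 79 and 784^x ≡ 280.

Baby-step giant-step with m = ceil(sqrt(79)) = 9.
Baby table (784^j mod 1423 for j=0..8):
  0:1  1:784  2:1343  3:1315  4:708  5:102  6:280  7:378
  8:368
Giant step factor: 784^(-9) ≡ 853 (mod 1423).
Scan 280·853^i mod 1423 for i = 0, 1, …:
  i=0: 280
Match at i=0, j=6: x = 0·9 + 6 = 6.

6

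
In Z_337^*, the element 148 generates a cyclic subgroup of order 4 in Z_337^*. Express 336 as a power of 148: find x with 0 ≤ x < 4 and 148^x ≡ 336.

2

Successive powers of 148 modulo 337:
  148^0=1  148^1=148  148^2=336
So 148^2 ≡ 336 (mod 337), giving x = 2.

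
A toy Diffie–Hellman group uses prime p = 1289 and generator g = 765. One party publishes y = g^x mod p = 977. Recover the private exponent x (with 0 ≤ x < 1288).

Baby-step giant-step with m = ceil(sqrt(1288)) = 36.
Baby table (765^j mod 1289 for j=0..35):
  0:1  1:765  2:19  3:356  4:361  5:319  6:414  7:905
  8:132  9:438  10:1219  11:588  12:1248  13:860  14:510  15:872
  16:667  17:1100  18:1072  19:276  20:1033  21:88  22:292  23:383
  24:392  25:832  26:1003  27:340  28:1011  29:15  30:1163  31:285
  32:184  33:259  34:918  35:1054
Giant step factor: 765^(-36) ≡ 557 (mod 1289).
Scan 977·557^i mod 1289 for i = 0, 1, …:
  i=0: 977   i=1: 231   i=2: 1056   i=3: 408
  i=4: 392
Match at i=4, j=24: x = 4·36 + 24 = 168.

168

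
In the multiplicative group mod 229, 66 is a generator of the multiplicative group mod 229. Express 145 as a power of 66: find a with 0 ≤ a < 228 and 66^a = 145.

105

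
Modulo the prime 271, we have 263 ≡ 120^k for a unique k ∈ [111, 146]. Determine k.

123

Compute 120^111 mod 271 = 207, then multiply by 120 repeatedly:
  120^111=207  120^112=179  120^113=71  120^114=119  120^115=188
  120^116=67  120^117=181  120^118=40  120^119=193  120^120=125
  120^121=95  120^122=18  120^123=263
Found 263 at exponent 123.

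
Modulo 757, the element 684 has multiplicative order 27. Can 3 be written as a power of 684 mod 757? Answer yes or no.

3 ∈ ⟨684⟩ iff 3^27 ≡ 1 (mod 757), since |⟨684⟩| = 27.
3^27 mod 757 = 1.
Since 1 = 1, 3 lies in the subgroup.

yes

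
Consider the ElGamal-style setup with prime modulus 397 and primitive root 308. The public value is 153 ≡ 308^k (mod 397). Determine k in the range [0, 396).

187

Baby-step giant-step with m = ceil(sqrt(396)) = 20.
Baby table (308^j mod 397 for j=0..19):
  0:1  1:308  2:378  3:103  4:361  5:28  6:287  7:262
  8:105  9:183  10:387  11:96  12:190  13:161  14:360  15:117
  16:306  17:159  18:141  19:155
Giant step factor: 308^(-20) ≡ 266 (mod 397).
Scan 153·266^i mod 397 for i = 0, 1, …:
  i=0: 153   i=1: 204   i=2: 272   i=3: 98
  i=4: 263   i=5: 86   i=6: 247   i=7: 197
  i=8: 395   i=9: 262
Match at i=9, j=7: k = 9·20 + 7 = 187.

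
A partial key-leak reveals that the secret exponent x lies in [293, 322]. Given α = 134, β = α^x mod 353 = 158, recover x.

299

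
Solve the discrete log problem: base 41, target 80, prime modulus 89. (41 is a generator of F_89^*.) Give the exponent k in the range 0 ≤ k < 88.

86

Baby-step giant-step with m = ceil(sqrt(88)) = 10.
Baby table (41^j mod 89 for j=0..9):
  0:1  1:41  2:79  3:35  4:11  5:6  6:68  7:29
  8:32  9:66
Giant step factor: 41^(-10) ≡ 47 (mod 89).
Scan 80·47^i mod 89 for i = 0, 1, …:
  i=0: 80   i=1: 22   i=2: 55   i=3: 4
  i=4: 10   i=5: 25   i=6: 18   i=7: 45
  i=8: 68
Match at i=8, j=6: k = 8·10 + 6 = 86.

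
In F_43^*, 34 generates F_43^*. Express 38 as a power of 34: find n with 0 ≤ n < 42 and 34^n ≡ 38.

Baby-step giant-step with m = ceil(sqrt(42)) = 7.
Baby table (34^j mod 43 for j=0..6):
  0:1  1:34  2:38  3:2  4:25  5:33  6:4
Giant step factor: 34^(-7) ≡ 37 (mod 43).
Scan 38·37^i mod 43 for i = 0, 1, …:
  i=0: 38
Match at i=0, j=2: n = 0·7 + 2 = 2.

2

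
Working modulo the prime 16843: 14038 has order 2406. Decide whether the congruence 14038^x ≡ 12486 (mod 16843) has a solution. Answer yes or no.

yes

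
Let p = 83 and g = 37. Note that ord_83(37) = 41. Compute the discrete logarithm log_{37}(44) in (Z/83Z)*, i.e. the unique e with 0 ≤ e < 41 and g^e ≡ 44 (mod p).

30

Successive powers of 37 modulo 83:
  37^0=1  37^1=37  37^2=41  37^3=23  37^4=21  37^5=30
  37^6=31  37^7=68  37^8=26  37^9=49  37^10=70  37^11=17
  37^12=48  37^13=33  37^14=59  37^15=25  37^16=12  37^17=29
  37^18=77  37^19=27  37^20=3  37^21=28  37^22=40  37^23=69
  37^24=63  37^25=7  37^26=10  37^27=38  37^28=78  37^29=64
  37^30=44
So 37^30 ≡ 44 (mod 83), giving e = 30.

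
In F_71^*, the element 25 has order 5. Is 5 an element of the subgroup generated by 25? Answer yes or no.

yes

5 ∈ ⟨25⟩ iff 5^5 ≡ 1 (mod 71), since |⟨25⟩| = 5.
5^5 mod 71 = 1.
Since 1 = 1, 5 lies in the subgroup.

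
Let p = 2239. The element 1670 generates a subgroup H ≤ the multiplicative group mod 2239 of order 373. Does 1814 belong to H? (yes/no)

yes

1814 ∈ ⟨1670⟩ iff 1814^373 ≡ 1 (mod 2239), since |⟨1670⟩| = 373.
1814^373 mod 2239 = 1.
Since 1 = 1, 1814 lies in the subgroup.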